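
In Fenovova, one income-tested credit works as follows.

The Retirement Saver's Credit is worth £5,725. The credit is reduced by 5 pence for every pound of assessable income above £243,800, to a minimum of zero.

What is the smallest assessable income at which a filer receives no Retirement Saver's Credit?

£358,300

The credit falls by 5% of each pound above £243,800, so it reaches zero when the excess is £5,725 / 5% = £114,500: income = £243,800 + £114,500 = £358,300.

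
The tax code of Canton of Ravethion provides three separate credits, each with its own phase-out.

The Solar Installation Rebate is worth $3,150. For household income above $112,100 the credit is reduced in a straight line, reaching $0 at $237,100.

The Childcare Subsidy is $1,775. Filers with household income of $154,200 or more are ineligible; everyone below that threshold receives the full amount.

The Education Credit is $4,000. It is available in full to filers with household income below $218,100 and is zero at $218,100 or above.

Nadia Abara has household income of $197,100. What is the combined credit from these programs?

Solar Installation Rebate: $197,100 is $85,000 into a $125,000 phase-out range, leaving 40,000/125,000 of the credit: $3,150 × 40,000/125,000 = $1,008.
Childcare Subsidy: $197,100 meets or exceeds the $154,200 cutoff, so the credit is $0.
Education Credit: $197,100 is below the $218,100 cutoff, so the full $4,000 applies.
Total: $1,008 + $0 + $4,000 = $5,008.

$5,008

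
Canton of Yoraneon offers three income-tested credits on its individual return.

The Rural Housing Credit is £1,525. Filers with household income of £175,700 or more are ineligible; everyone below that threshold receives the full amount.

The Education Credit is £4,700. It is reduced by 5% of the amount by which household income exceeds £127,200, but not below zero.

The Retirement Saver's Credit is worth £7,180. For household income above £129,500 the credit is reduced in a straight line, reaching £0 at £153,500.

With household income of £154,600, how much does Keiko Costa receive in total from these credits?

£4,855

Rural Housing Credit: £154,600 is below the £175,700 cutoff, so the full £1,525 applies.
Education Credit: 5% of the £27,400 excess over £127,200 is £1,370; credit = £4,700 − £1,370 = £3,330.
Retirement Saver's Credit: £154,600 is at or above £153,500, so the credit is £0.
Total: £1,525 + £3,330 + £0 = £4,855.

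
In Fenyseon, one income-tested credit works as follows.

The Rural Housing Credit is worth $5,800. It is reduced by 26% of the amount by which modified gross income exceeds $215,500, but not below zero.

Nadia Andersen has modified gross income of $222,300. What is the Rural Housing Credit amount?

$4,032

Rural Housing Credit: 26% of the $6,800 excess over $215,500 is $1,768; credit = $5,800 − $1,768 = $4,032.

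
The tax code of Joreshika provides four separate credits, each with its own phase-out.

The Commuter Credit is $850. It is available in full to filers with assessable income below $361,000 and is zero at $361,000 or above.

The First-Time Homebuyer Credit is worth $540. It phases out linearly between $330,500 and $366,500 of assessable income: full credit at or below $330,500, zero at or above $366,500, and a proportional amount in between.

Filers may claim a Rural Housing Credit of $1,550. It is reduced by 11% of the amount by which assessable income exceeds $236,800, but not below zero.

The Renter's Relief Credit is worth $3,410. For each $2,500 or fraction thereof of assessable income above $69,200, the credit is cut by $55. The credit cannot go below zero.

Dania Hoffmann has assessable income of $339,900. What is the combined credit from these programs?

Commuter Credit: $339,900 is below the $361,000 cutoff, so the full $850 applies.
First-Time Homebuyer Credit: $339,900 is $9,400 into a $36,000 phase-out range, leaving 26,600/36,000 of the credit: $540 × 26,600/36,000 = $399.
Rural Housing Credit: 11% of the $103,100 excess over $236,800 is $11,341 ≥ base, so the credit is $0.
Renter's Relief Credit: income exceeds $69,200 by $270,700 → 109 increments × $55 = $5,995 ≥ base, so the credit is $0.
Total: $850 + $399 + $0 + $0 = $1,249.

$1,249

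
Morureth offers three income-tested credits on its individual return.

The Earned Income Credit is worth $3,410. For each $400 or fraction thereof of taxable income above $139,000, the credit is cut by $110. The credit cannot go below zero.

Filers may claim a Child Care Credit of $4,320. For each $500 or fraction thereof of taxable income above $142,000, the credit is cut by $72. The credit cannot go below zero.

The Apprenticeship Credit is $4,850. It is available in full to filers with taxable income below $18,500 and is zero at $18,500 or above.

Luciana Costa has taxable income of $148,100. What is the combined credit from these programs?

Earned Income Credit: income exceeds $139,000 by $9,100, which is 23 full-or-partial $400 increments; reduction = 23 × $110 = $2,530, leaving $880.
Child Care Credit: income exceeds $142,000 by $6,100, which is 13 full-or-partial $500 increments; reduction = 13 × $72 = $936, leaving $3,384.
Apprenticeship Credit: $148,100 meets or exceeds the $18,500 cutoff, so the credit is $0.
Total: $880 + $3,384 + $0 = $4,264.

$4,264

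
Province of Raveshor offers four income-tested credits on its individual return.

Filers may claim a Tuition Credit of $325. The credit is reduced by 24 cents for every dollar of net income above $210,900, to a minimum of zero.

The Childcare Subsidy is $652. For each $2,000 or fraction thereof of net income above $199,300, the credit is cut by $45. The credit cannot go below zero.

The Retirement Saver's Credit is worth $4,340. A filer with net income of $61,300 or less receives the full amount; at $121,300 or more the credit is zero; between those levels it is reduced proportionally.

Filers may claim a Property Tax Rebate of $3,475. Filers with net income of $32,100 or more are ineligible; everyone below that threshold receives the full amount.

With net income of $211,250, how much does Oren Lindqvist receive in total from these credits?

Tuition Credit: 24% of the $350 excess over $210,900 is $84; credit = $325 − $84 = $241.
Childcare Subsidy: income exceeds $199,300 by $11,950, which is 6 full-or-partial $2,000 increments; reduction = 6 × $45 = $270, leaving $382.
Retirement Saver's Credit: $211,250 is at or above $121,300, so the credit is $0.
Property Tax Rebate: $211,250 meets or exceeds the $32,100 cutoff, so the credit is $0.
Total: $241 + $382 + $0 + $0 = $623.

$623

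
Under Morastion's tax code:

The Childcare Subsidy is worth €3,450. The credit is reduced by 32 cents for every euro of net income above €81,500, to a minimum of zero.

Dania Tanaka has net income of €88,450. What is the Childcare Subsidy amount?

€1,226

Childcare Subsidy: 32% of the €6,950 excess over €81,500 is €2,224; credit = €3,450 − €2,224 = €1,226.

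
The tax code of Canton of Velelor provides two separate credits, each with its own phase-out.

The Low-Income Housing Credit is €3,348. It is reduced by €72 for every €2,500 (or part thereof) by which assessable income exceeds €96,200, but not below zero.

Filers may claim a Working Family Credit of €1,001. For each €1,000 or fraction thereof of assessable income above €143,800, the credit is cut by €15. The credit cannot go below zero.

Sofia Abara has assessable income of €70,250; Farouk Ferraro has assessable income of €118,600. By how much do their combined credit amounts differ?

Sofia (€70,250): Low-Income Housing Credit: €70,250 is at or below the €96,200 threshold, so the full €3,348 applies. Working Family Credit: €70,250 is at or below the €143,800 threshold, so the full €1,001 applies. total €3,348 + €1,001 = €4,349
Farouk (€118,600): Low-Income Housing Credit: income exceeds €96,200 by €22,400, which is 9 full-or-partial €2,500 increments; reduction = 9 × €72 = €648, leaving €2,700. Working Family Credit: €118,600 is at or below the €143,800 threshold, so the full €1,001 applies. total €2,700 + €1,001 = €3,701
Difference: |€4,349 − €3,701| = €648.

€648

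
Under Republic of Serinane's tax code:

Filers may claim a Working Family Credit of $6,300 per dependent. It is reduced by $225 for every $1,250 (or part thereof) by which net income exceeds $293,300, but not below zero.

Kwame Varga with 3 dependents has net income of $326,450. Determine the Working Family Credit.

$12,825

Working Family Credit: base = 3 × $6,300 = $18,900. income exceeds $293,300 by $33,150, which is 27 full-or-partial $1,250 increments; reduction = 27 × $225 = $6,075, leaving $12,825.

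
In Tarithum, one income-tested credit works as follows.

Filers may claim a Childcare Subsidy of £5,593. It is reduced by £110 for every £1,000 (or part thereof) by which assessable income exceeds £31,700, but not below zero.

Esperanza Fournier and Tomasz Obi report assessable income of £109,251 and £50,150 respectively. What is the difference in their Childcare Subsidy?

Esperanza (£109,251): Childcare Subsidy: income exceeds £31,700 by £77,551 → 78 increments × £110 = £8,580 ≥ base, so the credit is £0.
Tomasz (£50,150): Childcare Subsidy: income exceeds £31,700 by £18,450, which is 19 full-or-partial £1,000 increments; reduction = 19 × £110 = £2,090, leaving £3,503.
Difference: |£0 − £3,503| = £3,503.

£3,503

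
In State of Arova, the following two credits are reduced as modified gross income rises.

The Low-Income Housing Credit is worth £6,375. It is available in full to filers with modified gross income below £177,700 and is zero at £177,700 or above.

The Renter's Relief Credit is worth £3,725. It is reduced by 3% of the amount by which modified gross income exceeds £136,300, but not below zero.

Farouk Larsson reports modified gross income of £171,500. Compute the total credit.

Low-Income Housing Credit: £171,500 is below the £177,700 cutoff, so the full £6,375 applies.
Renter's Relief Credit: 3% of the £35,200 excess over £136,300 is £1,056; credit = £3,725 − £1,056 = £2,669.
Total: £6,375 + £2,669 = £9,044.

£9,044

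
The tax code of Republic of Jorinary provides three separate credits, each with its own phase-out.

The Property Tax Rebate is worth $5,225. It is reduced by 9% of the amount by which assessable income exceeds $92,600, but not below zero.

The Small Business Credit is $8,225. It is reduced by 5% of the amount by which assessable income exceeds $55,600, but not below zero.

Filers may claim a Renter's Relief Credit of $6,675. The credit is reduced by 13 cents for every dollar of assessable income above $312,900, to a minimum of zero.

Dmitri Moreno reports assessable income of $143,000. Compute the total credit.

Property Tax Rebate: 9% of the $50,400 excess over $92,600 is $4,536; credit = $5,225 − $4,536 = $689.
Small Business Credit: 5% of the $87,400 excess over $55,600 is $4,370; credit = $8,225 − $4,370 = $3,855.
Renter's Relief Credit: $143,000 is at or below the $312,900 threshold, so the full $6,675 applies.
Total: $689 + $3,855 + $6,675 = $11,219.

$11,219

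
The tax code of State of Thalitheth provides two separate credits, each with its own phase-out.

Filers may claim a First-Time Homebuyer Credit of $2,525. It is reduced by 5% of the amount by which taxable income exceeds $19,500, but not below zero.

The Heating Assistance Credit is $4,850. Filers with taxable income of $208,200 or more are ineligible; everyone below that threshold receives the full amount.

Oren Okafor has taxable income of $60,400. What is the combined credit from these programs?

$5,330

First-Time Homebuyer Credit: 5% of the $40,900 excess over $19,500 is $2,045; credit = $2,525 − $2,045 = $480.
Heating Assistance Credit: $60,400 is below the $208,200 cutoff, so the full $4,850 applies.
Total: $480 + $4,850 = $5,330.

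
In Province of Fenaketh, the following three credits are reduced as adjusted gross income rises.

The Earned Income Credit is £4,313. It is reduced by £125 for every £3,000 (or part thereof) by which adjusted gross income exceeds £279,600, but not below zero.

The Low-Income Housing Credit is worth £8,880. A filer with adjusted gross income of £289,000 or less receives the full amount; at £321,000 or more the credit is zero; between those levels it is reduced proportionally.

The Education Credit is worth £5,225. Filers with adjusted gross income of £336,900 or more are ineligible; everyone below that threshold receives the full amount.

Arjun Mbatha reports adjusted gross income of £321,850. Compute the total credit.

£7,663

Earned Income Credit: income exceeds £279,600 by £42,250, which is 15 full-or-partial £3,000 increments; reduction = 15 × £125 = £1,875, leaving £2,438.
Low-Income Housing Credit: £321,850 is at or above £321,000, so the credit is £0.
Education Credit: £321,850 is below the £336,900 cutoff, so the full £5,225 applies.
Total: £2,438 + £0 + £5,225 = £7,663.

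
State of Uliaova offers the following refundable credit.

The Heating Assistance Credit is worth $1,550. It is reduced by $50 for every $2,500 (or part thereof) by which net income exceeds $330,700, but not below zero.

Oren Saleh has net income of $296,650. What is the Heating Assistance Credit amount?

$1,550

Heating Assistance Credit: $296,650 is at or below the $330,700 threshold, so the full $1,550 applies.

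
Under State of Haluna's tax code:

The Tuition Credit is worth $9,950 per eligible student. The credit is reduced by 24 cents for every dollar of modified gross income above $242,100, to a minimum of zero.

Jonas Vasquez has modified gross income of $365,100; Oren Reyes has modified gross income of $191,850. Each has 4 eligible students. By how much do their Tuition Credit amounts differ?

$29,520

Jonas ($365,100): Tuition Credit: base = 4 × $9,950 = $39,800. 24% of the $123,000 excess over $242,100 is $29,520; credit = $39,800 − $29,520 = $10,280.
Oren ($191,850): Tuition Credit: base = 4 × $9,950 = $39,800. $191,850 is at or below the $242,100 threshold, so the full $39,800 applies.
Difference: |$10,280 − $39,800| = $29,520.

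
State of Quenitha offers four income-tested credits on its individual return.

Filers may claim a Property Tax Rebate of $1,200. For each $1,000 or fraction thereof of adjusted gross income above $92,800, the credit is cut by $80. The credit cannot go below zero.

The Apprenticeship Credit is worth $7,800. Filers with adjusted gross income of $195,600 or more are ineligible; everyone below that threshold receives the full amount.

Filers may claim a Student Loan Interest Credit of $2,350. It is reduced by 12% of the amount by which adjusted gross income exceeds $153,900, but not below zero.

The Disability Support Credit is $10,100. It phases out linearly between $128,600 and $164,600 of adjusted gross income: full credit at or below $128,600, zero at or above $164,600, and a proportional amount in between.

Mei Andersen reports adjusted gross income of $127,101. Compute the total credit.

$20,250

Property Tax Rebate: income exceeds $92,800 by $34,301 → 35 increments × $80 = $2,800 ≥ base, so the credit is $0.
Apprenticeship Credit: $127,101 is below the $195,600 cutoff, so the full $7,800 applies.
Student Loan Interest Credit: $127,101 is at or below the $153,900 threshold, so the full $2,350 applies.
Disability Support Credit: $127,101 is at or below the $128,600 threshold, so the full $10,100 applies.
Total: $0 + $7,800 + $2,350 + $10,100 = $20,250.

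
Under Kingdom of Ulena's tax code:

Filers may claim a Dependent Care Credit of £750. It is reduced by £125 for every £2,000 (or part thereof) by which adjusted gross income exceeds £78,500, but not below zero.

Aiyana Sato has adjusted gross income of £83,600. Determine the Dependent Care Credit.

Dependent Care Credit: income exceeds £78,500 by £5,100, which is 3 full-or-partial £2,000 increments; reduction = 3 × £125 = £375, leaving £375.

£375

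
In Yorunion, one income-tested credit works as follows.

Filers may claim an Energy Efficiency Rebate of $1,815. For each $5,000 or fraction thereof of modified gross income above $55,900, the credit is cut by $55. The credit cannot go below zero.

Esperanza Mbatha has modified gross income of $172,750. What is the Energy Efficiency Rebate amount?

Energy Efficiency Rebate: income exceeds $55,900 by $116,850, which is 24 full-or-partial $5,000 increments; reduction = 24 × $55 = $1,320, leaving $495.

$495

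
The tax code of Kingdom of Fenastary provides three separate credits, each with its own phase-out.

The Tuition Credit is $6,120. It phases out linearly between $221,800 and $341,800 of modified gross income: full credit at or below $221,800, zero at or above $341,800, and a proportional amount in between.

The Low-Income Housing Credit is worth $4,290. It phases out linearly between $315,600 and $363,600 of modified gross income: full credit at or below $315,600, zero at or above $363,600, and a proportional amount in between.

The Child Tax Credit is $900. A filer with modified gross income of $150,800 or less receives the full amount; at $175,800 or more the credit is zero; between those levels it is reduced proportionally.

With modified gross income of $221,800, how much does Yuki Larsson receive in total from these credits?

Tuition Credit: $221,800 is at or below the $221,800 threshold, so the full $6,120 applies.
Low-Income Housing Credit: $221,800 is at or below the $315,600 threshold, so the full $4,290 applies.
Child Tax Credit: $221,800 is at or above $175,800, so the credit is $0.
Total: $6,120 + $4,290 + $0 = $10,410.

$10,410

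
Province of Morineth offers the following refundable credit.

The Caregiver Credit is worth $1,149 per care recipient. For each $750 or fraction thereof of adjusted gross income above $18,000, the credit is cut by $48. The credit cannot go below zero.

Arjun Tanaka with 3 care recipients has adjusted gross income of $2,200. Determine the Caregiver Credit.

$3,447

Caregiver Credit: base = 3 × $1,149 = $3,447. $2,200 is at or below the $18,000 threshold, so the full $3,447 applies.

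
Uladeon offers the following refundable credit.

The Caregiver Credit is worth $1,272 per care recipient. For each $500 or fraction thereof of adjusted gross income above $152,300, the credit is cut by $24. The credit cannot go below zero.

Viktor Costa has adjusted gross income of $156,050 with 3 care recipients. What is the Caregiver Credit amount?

Caregiver Credit: base = 3 × $1,272 = $3,816. income exceeds $152,300 by $3,750, which is 8 full-or-partial $500 increments; reduction = 8 × $24 = $192, leaving $3,624.

$3,624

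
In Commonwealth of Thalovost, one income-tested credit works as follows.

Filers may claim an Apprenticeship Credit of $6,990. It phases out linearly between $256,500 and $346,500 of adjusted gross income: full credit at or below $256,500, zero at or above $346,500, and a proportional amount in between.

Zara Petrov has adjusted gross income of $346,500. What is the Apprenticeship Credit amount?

Apprenticeship Credit: $346,500 is at or above $346,500, so the credit is $0.

$0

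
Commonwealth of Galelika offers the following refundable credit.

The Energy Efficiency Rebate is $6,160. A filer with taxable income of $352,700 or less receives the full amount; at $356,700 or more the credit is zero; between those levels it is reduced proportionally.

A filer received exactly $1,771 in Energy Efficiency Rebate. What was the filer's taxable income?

$355,550

$1,771 is 1,771/6,160 of the full $6,160, so 4,389/6,160 of the $4,000 range has been used: income = $352,700 + $4,000 × 4,389/6,160 = $355,550.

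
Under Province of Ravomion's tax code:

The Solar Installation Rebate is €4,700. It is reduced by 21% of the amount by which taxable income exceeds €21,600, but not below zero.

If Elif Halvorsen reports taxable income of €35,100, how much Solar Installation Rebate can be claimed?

Solar Installation Rebate: 21% of the €13,500 excess over €21,600 is €2,835; credit = €4,700 − €2,835 = €1,865.

€1,865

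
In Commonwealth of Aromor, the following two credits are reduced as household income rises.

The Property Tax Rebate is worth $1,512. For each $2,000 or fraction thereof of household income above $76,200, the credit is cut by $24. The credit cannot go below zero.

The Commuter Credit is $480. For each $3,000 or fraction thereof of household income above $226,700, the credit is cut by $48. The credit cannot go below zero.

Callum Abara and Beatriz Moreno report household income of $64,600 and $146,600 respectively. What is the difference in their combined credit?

$864

Callum ($64,600): Property Tax Rebate: $64,600 is at or below the $76,200 threshold, so the full $1,512 applies. Commuter Credit: $64,600 is at or below the $226,700 threshold, so the full $480 applies. total $1,512 + $480 = $1,992
Beatriz ($146,600): Property Tax Rebate: income exceeds $76,200 by $70,400, which is 36 full-or-partial $2,000 increments; reduction = 36 × $24 = $864, leaving $648. Commuter Credit: $146,600 is at or below the $226,700 threshold, so the full $480 applies. total $648 + $480 = $1,128
Difference: |$1,992 − $1,128| = $864.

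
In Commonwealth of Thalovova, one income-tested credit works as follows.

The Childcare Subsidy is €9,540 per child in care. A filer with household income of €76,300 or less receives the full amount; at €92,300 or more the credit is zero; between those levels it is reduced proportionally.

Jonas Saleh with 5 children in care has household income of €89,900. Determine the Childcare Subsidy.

Childcare Subsidy: base = 5 × €9,540 = €47,700. €89,900 is €13,600 into a €16,000 phase-out range, leaving 2,400/16,000 of the credit: €47,700 × 2,400/16,000 = €7,155.

€7,155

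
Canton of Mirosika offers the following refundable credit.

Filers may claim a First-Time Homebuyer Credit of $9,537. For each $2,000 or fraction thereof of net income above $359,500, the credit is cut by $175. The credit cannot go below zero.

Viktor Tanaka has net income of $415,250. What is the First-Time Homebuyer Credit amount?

$4,637

First-Time Homebuyer Credit: income exceeds $359,500 by $55,750, which is 28 full-or-partial $2,000 increments; reduction = 28 × $175 = $4,900, leaving $4,637.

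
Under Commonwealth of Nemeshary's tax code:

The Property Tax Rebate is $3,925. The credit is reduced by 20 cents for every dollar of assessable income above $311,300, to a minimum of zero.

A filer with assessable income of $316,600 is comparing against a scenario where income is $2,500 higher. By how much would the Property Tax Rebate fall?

$500

At $316,600 — 20% of the $5,300 excess over $311,300 is $1,060; credit = $3,925 − $1,060 = $2,865.
At $319,100 — 20% of the $7,800 excess over $311,300 is $1,560; credit = $3,925 − $1,560 = $2,365.
Lost: $2,865 − $2,365 = $500.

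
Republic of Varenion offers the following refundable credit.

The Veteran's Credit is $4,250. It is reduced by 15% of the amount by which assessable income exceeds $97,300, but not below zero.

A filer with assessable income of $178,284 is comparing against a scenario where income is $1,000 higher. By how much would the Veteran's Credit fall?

At $178,284 — 15% of the $80,984 excess over $97,300 is $12,147.60 ≥ base, so the credit is $0.
At $179,284 — 15% of the $81,984 excess over $97,300 is $12,297.60 ≥ base, so the credit is $0.
Lost: $0 − $0 = $0.

$0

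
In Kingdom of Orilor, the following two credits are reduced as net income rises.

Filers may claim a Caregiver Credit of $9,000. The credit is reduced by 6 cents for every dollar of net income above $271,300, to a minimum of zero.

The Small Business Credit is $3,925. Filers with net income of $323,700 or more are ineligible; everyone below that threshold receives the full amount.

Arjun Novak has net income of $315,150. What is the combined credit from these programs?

$10,294

Caregiver Credit: 6% of the $43,850 excess over $271,300 is $2,631; credit = $9,000 − $2,631 = $6,369.
Small Business Credit: $315,150 is below the $323,700 cutoff, so the full $3,925 applies.
Total: $6,369 + $3,925 = $10,294.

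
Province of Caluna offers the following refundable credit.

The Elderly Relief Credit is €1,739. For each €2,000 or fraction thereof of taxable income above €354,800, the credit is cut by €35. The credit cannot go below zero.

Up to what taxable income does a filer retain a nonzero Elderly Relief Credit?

After 49 increments the reduction is 49 × €35 = €1,715, leaving €24; one more increment wipes it out. Increment 49 ends at excess 49 × €2,000 = €98,000, so the highest qualifying income is €354,800 + €98,000 = €452,800.

€452,800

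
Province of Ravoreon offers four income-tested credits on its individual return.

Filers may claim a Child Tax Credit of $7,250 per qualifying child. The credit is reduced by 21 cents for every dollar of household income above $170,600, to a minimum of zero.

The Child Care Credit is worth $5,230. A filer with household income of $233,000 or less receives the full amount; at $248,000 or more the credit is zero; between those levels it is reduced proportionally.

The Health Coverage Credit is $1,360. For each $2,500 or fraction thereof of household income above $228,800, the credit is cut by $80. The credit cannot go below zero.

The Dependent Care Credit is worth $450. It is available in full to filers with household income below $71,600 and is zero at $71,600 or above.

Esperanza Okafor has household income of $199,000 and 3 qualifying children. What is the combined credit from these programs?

Child Tax Credit: base = 3 × $7,250 = $21,750. 21% of the $28,400 excess over $170,600 is $5,964; credit = $21,750 − $5,964 = $15,786.
Child Care Credit: $199,000 is at or below the $233,000 threshold, so the full $5,230 applies.
Health Coverage Credit: $199,000 is at or below the $228,800 threshold, so the full $1,360 applies.
Dependent Care Credit: $199,000 meets or exceeds the $71,600 cutoff, so the credit is $0.
Total: $15,786 + $5,230 + $1,360 + $0 = $22,376.

$22,376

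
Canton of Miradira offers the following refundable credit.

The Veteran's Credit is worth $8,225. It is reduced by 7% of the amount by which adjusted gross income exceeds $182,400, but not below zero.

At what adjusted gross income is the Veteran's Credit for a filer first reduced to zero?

The credit falls by 7% of each dollar above $182,400, so it reaches zero when the excess is $8,225 / 7% = $117,500: income = $182,400 + $117,500 = $299,900.

$299,900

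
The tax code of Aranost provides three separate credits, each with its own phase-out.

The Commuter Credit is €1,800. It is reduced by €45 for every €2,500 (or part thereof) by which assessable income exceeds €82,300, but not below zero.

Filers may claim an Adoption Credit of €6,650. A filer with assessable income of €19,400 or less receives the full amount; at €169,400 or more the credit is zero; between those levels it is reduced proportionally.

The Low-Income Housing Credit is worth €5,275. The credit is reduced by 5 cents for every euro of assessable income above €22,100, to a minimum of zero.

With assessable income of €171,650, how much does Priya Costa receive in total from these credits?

Commuter Credit: income exceeds €82,300 by €89,350, which is 36 full-or-partial €2,500 increments; reduction = 36 × €45 = €1,620, leaving €180.
Adoption Credit: €171,650 is at or above €169,400, so the credit is €0.
Low-Income Housing Credit: 5% of the €149,550 excess over €22,100 is €7,477.50 ≥ base, so the credit is €0.
Total: €180 + €0 + €0 = €180.

€180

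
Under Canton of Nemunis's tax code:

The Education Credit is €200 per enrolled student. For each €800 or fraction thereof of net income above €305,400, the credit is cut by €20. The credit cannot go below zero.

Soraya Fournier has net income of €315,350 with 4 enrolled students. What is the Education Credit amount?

Education Credit: base = 4 × €200 = €800. income exceeds €305,400 by €9,950, which is 13 full-or-partial €800 increments; reduction = 13 × €20 = €260, leaving €540.

€540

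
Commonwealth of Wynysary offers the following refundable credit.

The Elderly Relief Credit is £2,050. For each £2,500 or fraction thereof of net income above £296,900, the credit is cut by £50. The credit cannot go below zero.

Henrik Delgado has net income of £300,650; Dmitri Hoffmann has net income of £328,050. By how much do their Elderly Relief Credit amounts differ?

Henrik (£300,650): Elderly Relief Credit: income exceeds £296,900 by £3,750, which is 2 full-or-partial £2,500 increments; reduction = 2 × £50 = £100, leaving £1,950.
Dmitri (£328,050): Elderly Relief Credit: income exceeds £296,900 by £31,150, which is 13 full-or-partial £2,500 increments; reduction = 13 × £50 = £650, leaving £1,400.
Difference: |£1,950 − £1,400| = £550.

£550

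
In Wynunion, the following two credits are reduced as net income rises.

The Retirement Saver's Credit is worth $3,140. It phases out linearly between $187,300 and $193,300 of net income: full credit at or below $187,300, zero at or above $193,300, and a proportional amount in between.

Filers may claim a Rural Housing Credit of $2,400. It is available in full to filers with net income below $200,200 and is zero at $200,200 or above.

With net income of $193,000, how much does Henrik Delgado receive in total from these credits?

$2,557

Retirement Saver's Credit: $193,000 is $5,700 into a $6,000 phase-out range, leaving 300/6,000 of the credit: $3,140 × 300/6,000 = $157.
Rural Housing Credit: $193,000 is below the $200,200 cutoff, so the full $2,400 applies.
Total: $157 + $2,400 = $2,557.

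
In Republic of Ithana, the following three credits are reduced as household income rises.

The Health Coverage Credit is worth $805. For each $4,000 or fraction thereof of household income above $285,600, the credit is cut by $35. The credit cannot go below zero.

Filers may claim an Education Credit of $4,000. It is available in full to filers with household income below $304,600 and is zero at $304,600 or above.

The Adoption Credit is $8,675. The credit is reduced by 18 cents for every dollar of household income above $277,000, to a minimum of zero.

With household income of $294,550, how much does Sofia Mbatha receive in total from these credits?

Health Coverage Credit: income exceeds $285,600 by $8,950, which is 3 full-or-partial $4,000 increments; reduction = 3 × $35 = $105, leaving $700.
Education Credit: $294,550 is below the $304,600 cutoff, so the full $4,000 applies.
Adoption Credit: 18% of the $17,550 excess over $277,000 is $3,159; credit = $8,675 − $3,159 = $5,516.
Total: $700 + $4,000 + $5,516 = $10,216.

$10,216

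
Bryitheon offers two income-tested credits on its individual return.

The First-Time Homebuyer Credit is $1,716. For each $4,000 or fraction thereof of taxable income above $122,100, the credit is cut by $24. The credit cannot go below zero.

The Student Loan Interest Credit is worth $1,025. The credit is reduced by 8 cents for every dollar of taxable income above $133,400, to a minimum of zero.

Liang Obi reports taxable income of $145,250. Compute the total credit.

$1,649

First-Time Homebuyer Credit: income exceeds $122,100 by $23,150, which is 6 full-or-partial $4,000 increments; reduction = 6 × $24 = $144, leaving $1,572.
Student Loan Interest Credit: 8% of the $11,850 excess over $133,400 is $948; credit = $1,025 − $948 = $77.
Total: $1,572 + $77 = $1,649.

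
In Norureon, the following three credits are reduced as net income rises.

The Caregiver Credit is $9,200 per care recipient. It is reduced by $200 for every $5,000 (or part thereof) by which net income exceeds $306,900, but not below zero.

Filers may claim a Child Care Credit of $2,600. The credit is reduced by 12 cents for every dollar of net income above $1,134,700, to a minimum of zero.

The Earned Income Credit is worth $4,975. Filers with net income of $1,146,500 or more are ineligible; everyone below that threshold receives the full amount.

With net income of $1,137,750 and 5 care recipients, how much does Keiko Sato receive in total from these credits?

$19,809

Caregiver Credit: base = 5 × $9,200 = $46,000. income exceeds $306,900 by $830,850, which is 167 full-or-partial $5,000 increments; reduction = 167 × $200 = $33,400, leaving $12,600.
Child Care Credit: 12% of the $3,050 excess over $1,134,700 is $366; credit = $2,600 − $366 = $2,234.
Earned Income Credit: $1,137,750 is below the $1,146,500 cutoff, so the full $4,975 applies.
Total: $12,600 + $2,234 + $4,975 = $19,809.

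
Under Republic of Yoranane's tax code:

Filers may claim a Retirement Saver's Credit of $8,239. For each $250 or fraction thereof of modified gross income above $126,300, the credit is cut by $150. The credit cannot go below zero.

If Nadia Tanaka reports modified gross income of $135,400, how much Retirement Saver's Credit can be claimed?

$2,689

Retirement Saver's Credit: income exceeds $126,300 by $9,100, which is 37 full-or-partial $250 increments; reduction = 37 × $150 = $5,550, leaving $2,689.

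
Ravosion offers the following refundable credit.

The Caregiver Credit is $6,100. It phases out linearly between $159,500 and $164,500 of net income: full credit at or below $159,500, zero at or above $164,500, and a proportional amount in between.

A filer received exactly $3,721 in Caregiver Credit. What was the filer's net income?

$3,721 is 3,721/6,100 of the full $6,100, so 2,379/6,100 of the $5,000 range has been used: income = $159,500 + $5,000 × 2,379/6,100 = $161,450.

$161,450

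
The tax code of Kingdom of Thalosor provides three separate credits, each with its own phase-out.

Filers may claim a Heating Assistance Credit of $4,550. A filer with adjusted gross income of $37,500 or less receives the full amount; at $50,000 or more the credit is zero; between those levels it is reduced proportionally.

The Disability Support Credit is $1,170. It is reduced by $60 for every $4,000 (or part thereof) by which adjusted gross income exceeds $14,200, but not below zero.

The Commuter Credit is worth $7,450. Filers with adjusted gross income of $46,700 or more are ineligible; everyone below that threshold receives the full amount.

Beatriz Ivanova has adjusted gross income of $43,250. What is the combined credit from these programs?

$10,597

Heating Assistance Credit: $43,250 is $5,750 into a $12,500 phase-out range, leaving 6,750/12,500 of the credit: $4,550 × 6,750/12,500 = $2,457.
Disability Support Credit: income exceeds $14,200 by $29,050, which is 8 full-or-partial $4,000 increments; reduction = 8 × $60 = $480, leaving $690.
Commuter Credit: $43,250 is below the $46,700 cutoff, so the full $7,450 applies.
Total: $2,457 + $690 + $7,450 = $10,597.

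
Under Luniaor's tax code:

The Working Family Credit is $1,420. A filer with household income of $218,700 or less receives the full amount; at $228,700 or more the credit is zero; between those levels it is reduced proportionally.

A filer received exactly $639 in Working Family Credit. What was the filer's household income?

$224,200

$639 is 639/1,420 of the full $1,420, so 781/1,420 of the $10,000 range has been used: income = $218,700 + $10,000 × 781/1,420 = $224,200.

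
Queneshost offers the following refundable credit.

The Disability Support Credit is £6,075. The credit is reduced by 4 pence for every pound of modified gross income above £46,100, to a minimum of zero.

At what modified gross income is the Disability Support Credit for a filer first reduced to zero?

The credit falls by 4% of each pound above £46,100, so it reaches zero when the excess is £6,075 / 4% = £151,875: income = £46,100 + £151,875 = £197,975.

£197,975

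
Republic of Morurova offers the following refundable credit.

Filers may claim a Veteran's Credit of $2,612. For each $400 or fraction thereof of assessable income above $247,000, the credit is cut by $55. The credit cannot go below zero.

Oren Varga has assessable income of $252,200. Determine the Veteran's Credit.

$1,897

Veteran's Credit: income exceeds $247,000 by $5,200, which is 13 full-or-partial $400 increments; reduction = 13 × $55 = $715, leaving $1,897.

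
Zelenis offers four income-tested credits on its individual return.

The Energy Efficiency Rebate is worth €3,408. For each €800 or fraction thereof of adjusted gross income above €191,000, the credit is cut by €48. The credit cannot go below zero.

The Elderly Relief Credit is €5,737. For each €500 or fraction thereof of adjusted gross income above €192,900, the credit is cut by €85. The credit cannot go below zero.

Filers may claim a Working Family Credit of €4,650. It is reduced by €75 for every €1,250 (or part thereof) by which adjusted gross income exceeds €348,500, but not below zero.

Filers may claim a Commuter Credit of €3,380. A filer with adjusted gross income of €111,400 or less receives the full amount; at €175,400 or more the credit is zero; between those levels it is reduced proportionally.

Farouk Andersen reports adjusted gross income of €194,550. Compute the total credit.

€13,215

Energy Efficiency Rebate: income exceeds €191,000 by €3,550, which is 5 full-or-partial €800 increments; reduction = 5 × €48 = €240, leaving €3,168.
Elderly Relief Credit: income exceeds €192,900 by €1,650, which is 4 full-or-partial €500 increments; reduction = 4 × €85 = €340, leaving €5,397.
Working Family Credit: €194,550 is at or below the €348,500 threshold, so the full €4,650 applies.
Commuter Credit: €194,550 is at or above €175,400, so the credit is €0.
Total: €3,168 + €5,397 + €4,650 + €0 = €13,215.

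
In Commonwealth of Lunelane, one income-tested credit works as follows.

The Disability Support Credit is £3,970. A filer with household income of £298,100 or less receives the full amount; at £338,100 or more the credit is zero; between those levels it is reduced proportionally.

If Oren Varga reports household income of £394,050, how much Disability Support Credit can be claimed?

£0

Disability Support Credit: £394,050 is at or above £338,100, so the credit is £0.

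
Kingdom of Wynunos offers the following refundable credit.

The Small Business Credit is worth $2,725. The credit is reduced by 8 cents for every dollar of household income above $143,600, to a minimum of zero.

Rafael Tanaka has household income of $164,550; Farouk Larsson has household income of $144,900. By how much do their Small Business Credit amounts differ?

$1,572

Rafael ($164,550): Small Business Credit: 8% of the $20,950 excess over $143,600 is $1,676; credit = $2,725 − $1,676 = $1,049.
Farouk ($144,900): Small Business Credit: 8% of the $1,300 excess over $143,600 is $104; credit = $2,725 − $104 = $2,621.
Difference: |$1,049 − $2,621| = $1,572.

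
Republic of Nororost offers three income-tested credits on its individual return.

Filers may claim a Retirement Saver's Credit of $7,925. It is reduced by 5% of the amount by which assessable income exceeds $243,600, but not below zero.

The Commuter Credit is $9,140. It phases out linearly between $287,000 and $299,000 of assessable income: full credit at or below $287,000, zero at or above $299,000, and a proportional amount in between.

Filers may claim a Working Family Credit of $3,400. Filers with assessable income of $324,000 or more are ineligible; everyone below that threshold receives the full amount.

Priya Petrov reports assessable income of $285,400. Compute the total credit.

Retirement Saver's Credit: 5% of the $41,800 excess over $243,600 is $2,090; credit = $7,925 − $2,090 = $5,835.
Commuter Credit: $285,400 is at or below the $287,000 threshold, so the full $9,140 applies.
Working Family Credit: $285,400 is below the $324,000 cutoff, so the full $3,400 applies.
Total: $5,835 + $9,140 + $3,400 = $18,375.

$18,375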